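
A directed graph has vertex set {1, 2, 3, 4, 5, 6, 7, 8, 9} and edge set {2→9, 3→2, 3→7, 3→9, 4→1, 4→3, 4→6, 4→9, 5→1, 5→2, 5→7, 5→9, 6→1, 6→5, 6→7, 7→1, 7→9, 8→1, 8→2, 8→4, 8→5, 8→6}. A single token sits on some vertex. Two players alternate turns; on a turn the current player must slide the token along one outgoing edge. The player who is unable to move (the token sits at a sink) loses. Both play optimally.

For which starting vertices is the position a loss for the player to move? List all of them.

1, 9

Classify positions by backward induction: terminal positions (no move available) are L. From any other position, the mover wins iff some move reaches an L.
Every edge goes from a vertex to one that appears earlier in the order 1, 9, 7, 2, 5, 3, 6, 4, 8, so processing vertices in that order labels each vertex after all of its successors.
1: no outgoing edge → L
9: no outgoing edge → L
7: W (go to 9, an L position)
2: W (go to 9, an L position)
5: W (go to 9, an L position)
3: W (go to 9, an L position)
6: W (go to 1, an L position)
4: W (go to 9, an L position)
8: W (go to 1, an L position)
The losing starting vertices are exactly the entries labelled L in this table (2 of them).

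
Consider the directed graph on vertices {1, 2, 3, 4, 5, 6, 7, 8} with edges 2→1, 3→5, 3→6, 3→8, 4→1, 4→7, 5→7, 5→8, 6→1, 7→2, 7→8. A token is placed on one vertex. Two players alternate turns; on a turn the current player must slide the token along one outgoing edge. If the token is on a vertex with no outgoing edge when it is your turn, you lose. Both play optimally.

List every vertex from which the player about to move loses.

1, 8

Build the W/L table. Terminal = L. A non-terminal position is W if it has a move to some L; otherwise it is L.
Every edge goes from a vertex to one that appears earlier in the order 8, 1, 2, 7, 4, 5, 6, 3, so processing vertices in that order labels each vertex after all of its successors.
8: no outgoing edge → L
1: no outgoing edge → L
2: →1(L), so W
7: →8(L), so W
4: →1(L), so W
5: →8(L), so W
6: →1(L), so W
3: →8(L), so W
The losing starting vertices are exactly the entries labelled L in this table (2 of them).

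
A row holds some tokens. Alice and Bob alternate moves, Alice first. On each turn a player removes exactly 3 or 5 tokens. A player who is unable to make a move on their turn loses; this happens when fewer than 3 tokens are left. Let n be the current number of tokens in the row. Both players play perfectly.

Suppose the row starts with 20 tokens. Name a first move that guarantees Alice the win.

Remove 3, leaving 17.

Build the W/L table. Terminal = L. A non-terminal position is W if it has a move to some L; otherwise it is L.
n=0: no move → L
n=1: no move → L
n=2: no move → L
n=3: W (go to 0, an L position)
n=4: W (go to 1, an L position)
n=5: W (go to 2, an L position)
n=6: W (go to 1, an L position)
n=7: W (go to 2, an L position)
n=8: L (options 5(W), 3(W) are all W)
n=9: L (options 6(W), 4(W) are all W)
n=10: L (options 7(W), 5(W) are all W)
n=11: W (go to 8, an L position)
n=12: W (go to 9, an L position)
n=13: W (go to 10, an L position)
n=14: W (go to 9, an L position)
n=15: W (go to 10, an L position)
n=16: L (options 13(W), 11(W) are all W)
n=17: L (options 14(W), 12(W) are all W)
n=18: L (options 15(W), 13(W) are all W)
n=19: W (go to 16, an L position)
n=20: W (go to 17, an L position)
From 20, the L positions reachable in one move are: 17.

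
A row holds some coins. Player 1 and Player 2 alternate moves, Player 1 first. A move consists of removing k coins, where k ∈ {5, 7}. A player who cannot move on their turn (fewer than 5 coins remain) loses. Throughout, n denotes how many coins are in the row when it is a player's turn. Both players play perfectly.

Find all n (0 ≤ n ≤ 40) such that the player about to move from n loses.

0, 1, 2, 3, 4, 12, 13, 14, 15, 16, 24, 25, 26, 27, 28, 36, 37, 38, 39, 40

Work bottom-up. With no move the player to move loses. Otherwise the position is W if at least one move leads to an L position for the opponent, and L if every move leads to a W.
n=0: no move → L
n=1: no move → L
n=2: no move → L
n=3: no move → L
n=4: no move → L
n=5: can move to 0, which is L ⇒ W
n=6: can move to 1, which is L ⇒ W
n=7: can move to 2, which is L ⇒ W
n=8: can move to 3, which is L ⇒ W
n=9: can move to 4, which is L ⇒ W
n=10: can move to 3, which is L ⇒ W
n=11: can move to 4, which is L ⇒ W
n=12: moves to 7(W), 5(W); every one is W ⇒ L
n=13: moves to 8(W), 6(W); every one is W ⇒ L
n=14: moves to 9(W), 7(W); every one is W ⇒ L
n=15: moves to 10(W), 8(W); every one is W ⇒ L
n=16: moves to 11(W), 9(W); every one is W ⇒ L
n=17: can move to 12, which is L ⇒ W
n=18: can move to 13, which is L ⇒ W
n=19: can move to 14, which is L ⇒ W
n=20: can move to 15, which is L ⇒ W
n=21: can move to 16, which is L ⇒ W
n=22: can move to 15, which is L ⇒ W
n=23: can move to 16, which is L ⇒ W
n=24: moves to 19(W), 17(W); every one is W ⇒ L
n=25: moves to 20(W), 18(W); every one is W ⇒ L
n=26: moves to 21(W), 19(W); every one is W ⇒ L
n=27: moves to 22(W), 20(W); every one is W ⇒ L
n=28: moves to 23(W), 21(W); every one is W ⇒ L
n=29: can move to 24, which is L ⇒ W
n=30: can move to 25, which is L ⇒ W
n=31: can move to 26, which is L ⇒ W
n=32: can move to 27, which is L ⇒ W
n=33: can move to 28, which is L ⇒ W
n=34: can move to 27, which is L ⇒ W
n=35: can move to 28, which is L ⇒ W
n=36: moves to 31(W), 29(W); every one is W ⇒ L
n=37: moves to 32(W), 30(W); every one is W ⇒ L
n=38: moves to 33(W), 31(W); every one is W ⇒ L
n=39: moves to 34(W), 32(W); every one is W ⇒ L
n=40: moves to 35(W), 33(W); every one is W ⇒ L
Reading off the rows marked L gives the requested list; there are 20 such values of n.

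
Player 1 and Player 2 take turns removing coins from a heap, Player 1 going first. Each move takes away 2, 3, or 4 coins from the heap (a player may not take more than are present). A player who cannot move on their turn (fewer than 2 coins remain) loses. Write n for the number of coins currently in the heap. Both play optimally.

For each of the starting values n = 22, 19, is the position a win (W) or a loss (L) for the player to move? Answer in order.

Positions with no move are L. A position that does have a move is losing for the player to move precisely when every available move leads to a winning position for the opponent. Fill in the labels:
n=0: no move → L
n=1: no move → L
n=2: W (go to 0, an L position)
n=3: W (go to 1, an L position)
n=4: W (go to 1, an L position)
n=5: W (go to 1, an L position)
n=6: L (options 4(W), 3(W), 2(W) are all W)
n=7: L (options 5(W), 4(W), 3(W) are all W)
n=8: W (go to 6, an L position)
n=9: W (go to 7, an L position)
n=10: W (go to 7, an L position)
n=11: W (go to 7, an L position)
n=12: L (options 10(W), 9(W), 8(W) are all W)
n=13: L (options 11(W), 10(W), 9(W) are all W)
n=14: W (go to 12, an L position)
n=15: W (go to 13, an L position)
n=16: W (go to 13, an L position)
n=17: W (go to 13, an L position)
n=18: L (options 16(W), 15(W), 14(W) are all W)
n=19: L (options 17(W), 16(W), 15(W) are all W)
n=20: W (go to 18, an L position)
n=21: W (go to 19, an L position)
n=22: W (go to 19, an L position)

22: W, 19: L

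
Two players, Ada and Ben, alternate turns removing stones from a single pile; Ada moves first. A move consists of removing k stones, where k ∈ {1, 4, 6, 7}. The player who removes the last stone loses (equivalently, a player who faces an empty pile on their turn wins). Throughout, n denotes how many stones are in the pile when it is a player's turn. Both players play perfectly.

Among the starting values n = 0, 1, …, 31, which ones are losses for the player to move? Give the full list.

Build the W/L table. Terminal = W. A non-terminal position is W if it has a move to some L; otherwise it is L.
n=0: no move; the opponent has just taken the last stone and therefore loses → W
n=1: only reaches 0(W), which is W → L
n=2: reaches L-position 1 → W
n=3: only reaches 2(W), which is W → L
n=4: reaches L-position 3 → W
n=5: reaches L-position 1 → W
n=6: only reaches 5(W), 2(W), 0(W), all W → L
n=7: reaches L-position 6 → W
n=8: reaches L-position 1 → W
n=9: reaches L-position 3 → W
n=10: reaches L-position 6 → W
n=11: only reaches 10(W), 7(W), 5(W), 4(W), all W → L
n=12: reaches L-position 11 → W
n=13: reaches L-position 6 → W
n=14: only reaches 13(W), 10(W), 8(W), 7(W), all W → L
n=15: reaches L-position 14 → W
n=16: only reaches 15(W), 12(W), 10(W), 9(W), all W → L
n=17: reaches L-position 16 → W
n=18: reaches L-position 14 → W
n=19: only reaches 18(W), 15(W), 13(W), 12(W), all W → L
n=20: reaches L-position 19 → W
n=21: reaches L-position 14 → W
n=22: reaches L-position 16 → W
n=23: reaches L-position 19 → W
n=24: only reaches 23(W), 20(W), 18(W), 17(W), all W → L
n=25: reaches L-position 24 → W
n=26: reaches L-position 19 → W
n=27: only reaches 26(W), 23(W), 21(W), 20(W), all W → L
n=28: reaches L-position 27 → W
n=29: only reaches 28(W), 25(W), 23(W), 22(W), all W → L
n=30: reaches L-position 29 → W
n=31: reaches L-position 27 → W
Reading off the rows marked L gives the requested list; there are 10 such values of n.

1, 3, 6, 11, 14, 16, 19, 24, 27, 29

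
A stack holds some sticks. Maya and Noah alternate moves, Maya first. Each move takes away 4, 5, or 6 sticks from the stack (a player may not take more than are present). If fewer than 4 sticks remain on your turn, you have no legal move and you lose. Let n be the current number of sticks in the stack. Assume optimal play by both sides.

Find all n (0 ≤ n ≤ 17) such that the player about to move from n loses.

0, 1, 2, 3, 10, 11, 12, 13

Work bottom-up. With no move the player to move loses. Otherwise the position is W if at least one move leads to an L position for the opponent, and L if every move leads to a W.
n=0: no move → L
n=1: no move → L
n=2: no move → L
n=3: no move → L
n=4: reaches L-position 0 → W
n=5: reaches L-position 1 → W
n=6: reaches L-position 2 → W
n=7: reaches L-position 3 → W
n=8: reaches L-position 3 → W
n=9: reaches L-position 3 → W
n=10: only reaches 6(W), 5(W), 4(W), all W → L
n=11: only reaches 7(W), 6(W), 5(W), all W → L
n=12: only reaches 8(W), 7(W), 6(W), all W → L
n=13: only reaches 9(W), 8(W), 7(W), all W → L
n=14: reaches L-position 10 → W
n=15: reaches L-position 11 → W
n=16: reaches L-position 12 → W
n=17: reaches L-position 13 → W
The losing starting values of n are exactly the entries labelled L in this table (8 of them).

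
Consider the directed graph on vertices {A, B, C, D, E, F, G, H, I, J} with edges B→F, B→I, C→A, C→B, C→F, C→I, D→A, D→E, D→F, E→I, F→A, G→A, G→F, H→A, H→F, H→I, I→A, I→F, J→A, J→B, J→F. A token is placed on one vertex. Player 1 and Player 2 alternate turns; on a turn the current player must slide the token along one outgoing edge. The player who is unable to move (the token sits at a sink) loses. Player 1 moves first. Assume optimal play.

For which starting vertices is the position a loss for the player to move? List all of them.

A, B, E

Use the standard recursion: the mover loses at a terminal position; elsewhere, the mover wins exactly when some move hands the opponent an L position.
Every edge goes from a vertex to one that appears earlier in the order A, F, I, B, C, E, D, G, J, H, so processing vertices in that order labels each vertex after all of its successors.
A: no outgoing edge → L
F: can move to A, which is L ⇒ W
I: can move to A, which is L ⇒ W
B: moves to I(W), F(W); every one is W ⇒ L
C: can move to B, which is L ⇒ W
E: the only move is to I(W), a W ⇒ L
D: can move to E, which is L ⇒ W
G: can move to A, which is L ⇒ W
J: can move to B, which is L ⇒ W
H: can move to A, which is L ⇒ W
The losing starting vertices are exactly the entries labelled L in this table (3 of them).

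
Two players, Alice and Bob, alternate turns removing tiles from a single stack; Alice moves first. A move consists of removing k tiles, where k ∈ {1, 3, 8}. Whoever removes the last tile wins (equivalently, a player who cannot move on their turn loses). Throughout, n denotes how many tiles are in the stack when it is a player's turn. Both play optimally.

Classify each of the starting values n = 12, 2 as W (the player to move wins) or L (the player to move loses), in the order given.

12: W, 2: L

Classify positions by backward induction: terminal positions (no move available) are L. From any other position, the mover wins iff some move reaches an L.
n=0: no move → L
n=1: W (go to 0, an L position)
n=2: L (sole option 1(W) is W)
n=3: W (go to 2, an L position)
n=4: L (options 3(W), 1(W) are all W)
n=5: W (go to 4, an L position)
n=6: L (options 5(W), 3(W) are all W)
n=7: W (go to 6, an L position)
n=8: W (go to 0, an L position)
n=9: W (go to 6, an L position)
n=10: W (go to 2, an L position)
n=11: L (options 10(W), 8(W), 3(W) are all W)
n=12: W (go to 11, an L position)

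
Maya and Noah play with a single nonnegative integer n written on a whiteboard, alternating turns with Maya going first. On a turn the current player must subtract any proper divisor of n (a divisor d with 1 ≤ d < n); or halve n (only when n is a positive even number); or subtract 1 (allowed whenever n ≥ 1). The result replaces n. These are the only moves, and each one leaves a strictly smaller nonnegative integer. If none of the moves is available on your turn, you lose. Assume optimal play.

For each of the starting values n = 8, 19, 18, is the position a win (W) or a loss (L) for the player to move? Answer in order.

8: W, 19: L, 18: W

Work bottom-up. With no move the player to move loses. Otherwise the position is W if at least one move leads to an L position for the opponent, and L if every move leads to a W.
n=0: no move → L
n=1: W (go to 0, an L position)
n=2: L (sole option 1(W) is W)
n=3: W (go to 2, an L position)
n=4: W (go to 2, an L position)
n=5: L (sole option 4(W) is W)
n=6: W (go to 5, an L position)
n=7: L (sole option 6(W) is W)
n=8: W (go to 7, an L position)
n=9: L (options 6(W), 8(W) are all W)
n=10: W (go to 5, an L position)
n=11: L (sole option 10(W) is W)
n=12: W (go to 9, an L position)
n=13: L (sole option 12(W) is W)
n=14: W (go to 7, an L position)
n=15: L (options 10(W), 12(W), 14(W) are all W)
n=16: W (go to 15, an L position)
n=17: L (sole option 16(W) is W)
n=18: W (go to 9, an L position)
n=19: L (sole option 18(W) is W)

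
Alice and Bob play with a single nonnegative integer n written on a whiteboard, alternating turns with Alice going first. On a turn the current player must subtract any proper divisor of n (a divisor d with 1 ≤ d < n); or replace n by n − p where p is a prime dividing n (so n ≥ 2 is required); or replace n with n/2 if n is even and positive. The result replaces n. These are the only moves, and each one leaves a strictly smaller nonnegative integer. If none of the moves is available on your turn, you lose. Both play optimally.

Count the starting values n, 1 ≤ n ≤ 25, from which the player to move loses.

5

Compute win/loss labels from the base case upward. A position with no move is L. Any other position is W if it can reach an L in one move, else L.
n=0: no move → L
n=1: no move → L
n=2: can move to 0, which is L ⇒ W
n=3: can move to 0, which is L ⇒ W
n=4: moves to 2(W), 3(W); every one is W ⇒ L
n=5: can move to 0, which is L ⇒ W
n=6: can move to 4, which is L ⇒ W
n=7: can move to 0, which is L ⇒ W
n=8: can move to 4, which is L ⇒ W
n=9: moves to 6(W), 8(W); every one is W ⇒ L
n=10: can move to 9, which is L ⇒ W
n=11: can move to 0, which is L ⇒ W
n=12: can move to 9, which is L ⇒ W
n=13: can move to 0, which is L ⇒ W
n=14: moves to 7(W), 12(W), 13(W); every one is W ⇒ L
n=15: can move to 14, which is L ⇒ W
n=16: can move to 14, which is L ⇒ W
n=17: can move to 0, which is L ⇒ W
n=18: can move to 9, which is L ⇒ W
n=19: can move to 0, which is L ⇒ W
n=20: moves to 10(W), 15(W), 16(W), 18(W), 19(W); every one is W ⇒ L
n=21: can move to 14, which is L ⇒ W
n=22: can move to 20, which is L ⇒ W
n=23: can move to 0, which is L ⇒ W
n=24: can move to 20, which is L ⇒ W
n=25: can move to 20, which is L ⇒ W
L entries with 1 ≤ n ≤ 25 (n=0 is outside the asked range and is not counted): n = 1, 4, 9, 14, 20; that makes 5.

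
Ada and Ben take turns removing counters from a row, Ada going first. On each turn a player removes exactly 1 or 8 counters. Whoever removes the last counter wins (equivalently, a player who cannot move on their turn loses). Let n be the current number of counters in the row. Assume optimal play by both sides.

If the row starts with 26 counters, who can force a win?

Ada wins.

Label each position W (a win for the player to move) or L (a loss). A position with no legal move is L; any other position is W exactly when some move reaches an L, and L when every move reaches a W.
n=0: no move → L
n=1: W (go to 0, an L position)
n=2: L (sole option 1(W) is W)
n=3: W (go to 2, an L position)
n=4: L (sole option 3(W) is W)
n=5: W (go to 4, an L position)
n=6: L (sole option 5(W) is W)
n=7: W (go to 6, an L position)
n=8: W (go to 0, an L position)
n=9: L (options 8(W), 1(W) are all W)
n=10: W (go to 9, an L position)
n=11: L (options 10(W), 3(W) are all W)
n=12: W (go to 11, an L position)
n=13: L (options 12(W), 5(W) are all W)
n=14: W (go to 13, an L position)
n=15: L (options 14(W), 7(W) are all W)
n=16: W (go to 15, an L position)
n=17: W (go to 9, an L position)
n=18: L (options 17(W), 10(W) are all W)
n=19: W (go to 18, an L position)
n=20: L (options 19(W), 12(W) are all W)
n=21: W (go to 20, an L position)
n=22: L (options 21(W), 14(W) are all W)
n=23: W (go to 22, an L position)
n=24: L (options 23(W), 16(W) are all W)
n=25: W (go to 24, an L position)
n=26: W (go to 18, an L position)
The starting position 26 is W: Ada should remove 8, leaving 18, handing over an L position.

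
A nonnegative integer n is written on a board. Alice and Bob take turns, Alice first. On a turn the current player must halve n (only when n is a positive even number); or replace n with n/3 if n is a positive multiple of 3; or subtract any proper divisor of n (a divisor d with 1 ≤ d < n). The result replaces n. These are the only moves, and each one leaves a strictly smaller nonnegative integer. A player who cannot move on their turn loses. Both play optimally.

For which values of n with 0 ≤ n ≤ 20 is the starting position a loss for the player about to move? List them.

0, 1, 4, 7, 9, 11, 13, 15, 17, 19

Build the W/L table. Terminal = L. A non-terminal position is W if it has a move to some L; otherwise it is L.
n=0: no move → L
n=1: no move → L
n=2: reaches L-position 1 → W
n=3: reaches L-position 1 → W
n=4: only reaches 2(W), 3(W), all W → L
n=5: reaches L-position 4 → W
n=6: reaches L-position 4 → W
n=7: only reaches 6(W), which is W → L
n=8: reaches L-position 4 → W
n=9: only reaches 3(W), 6(W), 8(W), all W → L
n=10: reaches L-position 9 → W
n=11: only reaches 10(W), which is W → L
n=12: reaches L-position 4 → W
n=13: only reaches 12(W), which is W → L
n=14: reaches L-position 7 → W
n=15: only reaches 5(W), 10(W), 12(W), 14(W), all W → L
n=16: reaches L-position 15 → W
n=17: only reaches 16(W), which is W → L
n=18: reaches L-position 9 → W
n=19: only reaches 18(W), which is W → L
n=20: reaches L-position 15 → W
The losing starting values of n are exactly the entries labelled L in this table (10 of them).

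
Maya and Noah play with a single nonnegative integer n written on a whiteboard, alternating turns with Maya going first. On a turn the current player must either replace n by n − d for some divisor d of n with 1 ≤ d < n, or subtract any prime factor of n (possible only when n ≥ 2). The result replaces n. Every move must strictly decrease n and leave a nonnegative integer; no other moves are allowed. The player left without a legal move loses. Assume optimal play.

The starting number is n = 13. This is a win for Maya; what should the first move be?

Positions with no move are L. A position that does have a move is losing for the player to move precisely when every available move leads to a winning position for the opponent. Fill in the labels:
n=0: no move → L
n=1: no move → L
n=2: →0(L), so W
n=3: →0(L), so W
n=4: →2(W), 3(W) — all W, so L
n=5: →0(L), so W
n=6: →4(L), so W
n=7: →0(L), so W
n=8: →4(L), so W
n=9: →6(W), 8(W) — all W, so L
n=10: →9(L), so W
n=11: →0(L), so W
n=12: →9(L), so W
n=13: →0(L), so W
From 13, the L positions reachable in one move are: 0.

Move to 0.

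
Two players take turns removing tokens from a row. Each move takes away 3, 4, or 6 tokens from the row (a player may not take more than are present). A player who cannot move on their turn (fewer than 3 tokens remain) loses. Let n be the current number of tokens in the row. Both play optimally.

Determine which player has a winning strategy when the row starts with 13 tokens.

The first player wins.

Work bottom-up. With no move the player to move loses. Otherwise the position is W if at least one move leads to an L position for the opponent, and L if every move leads to a W.
n=0: no move → L
n=1: no move → L
n=2: no move → L
n=3: can move to 0, which is L ⇒ W
n=4: can move to 1, which is L ⇒ W
n=5: can move to 2, which is L ⇒ W
n=6: can move to 2, which is L ⇒ W
n=7: can move to 1, which is L ⇒ W
n=8: can move to 2, which is L ⇒ W
n=9: moves to 6(W), 5(W), 3(W); every one is W ⇒ L
n=10: moves to 7(W), 6(W), 4(W); every one is W ⇒ L
n=11: moves to 8(W), 7(W), 5(W); every one is W ⇒ L
n=12: can move to 9, which is L ⇒ W
n=13: can move to 10, which is L ⇒ W
From 13 the player to move can remove 3, leaving 10, reaching an L position.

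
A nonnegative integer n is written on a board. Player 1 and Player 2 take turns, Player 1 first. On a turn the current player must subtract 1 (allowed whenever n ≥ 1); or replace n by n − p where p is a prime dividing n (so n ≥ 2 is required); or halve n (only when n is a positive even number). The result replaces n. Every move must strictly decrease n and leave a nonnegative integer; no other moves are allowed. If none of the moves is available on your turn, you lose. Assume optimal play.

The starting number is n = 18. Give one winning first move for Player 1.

Move to 9.

Use the standard recursion: the mover loses at a terminal position; elsewhere, the mover wins exactly when some move hands the opponent an L position.
n=0: no move → L
n=1: W (go to 0, an L position)
n=2: W (go to 0, an L position)
n=3: W (go to 0, an L position)
n=4: L (options 2(W), 3(W) are all W)
n=5: W (go to 0, an L position)
n=6: W (go to 4, an L position)
n=7: W (go to 0, an L position)
n=8: W (go to 4, an L position)
n=9: L (options 6(W), 8(W) are all W)
n=10: W (go to 9, an L position)
n=11: W (go to 0, an L position)
n=12: W (go to 9, an L position)
n=13: W (go to 0, an L position)
n=14: L (options 7(W), 12(W), 13(W) are all W)
n=15: W (go to 14, an L position)
n=16: W (go to 14, an L position)
n=17: W (go to 0, an L position)
n=18: W (go to 9, an L position)
From 18, the L positions reachable in one move are: 9.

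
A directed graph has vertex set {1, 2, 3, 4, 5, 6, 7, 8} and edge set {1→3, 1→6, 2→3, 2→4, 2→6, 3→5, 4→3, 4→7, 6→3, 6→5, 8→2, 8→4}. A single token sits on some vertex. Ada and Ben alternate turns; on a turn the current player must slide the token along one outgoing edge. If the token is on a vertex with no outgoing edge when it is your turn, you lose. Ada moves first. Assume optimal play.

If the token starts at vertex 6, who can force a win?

Use the standard recursion: the mover loses at a terminal position; elsewhere, the mover wins exactly when some move hands the opponent an L position.
Every edge goes from a vertex to one that appears earlier in the order 7, 5, 3, 6, 4, 2, 1, 8, so processing vertices in that order labels each vertex after all of its successors.
7: no outgoing edge → L
5: no outgoing edge → L
3: can move to 5, which is L ⇒ W
6: can move to 5, which is L ⇒ W
4: can move to 7, which is L ⇒ W
2: moves to 4(W), 6(W), 3(W); every one is W ⇒ L
1: moves to 6(W), 3(W); every one is W ⇒ L
8: can move to 2, which is L ⇒ W
From 6 Ada can move to 5, reaching an L position.

Ada wins.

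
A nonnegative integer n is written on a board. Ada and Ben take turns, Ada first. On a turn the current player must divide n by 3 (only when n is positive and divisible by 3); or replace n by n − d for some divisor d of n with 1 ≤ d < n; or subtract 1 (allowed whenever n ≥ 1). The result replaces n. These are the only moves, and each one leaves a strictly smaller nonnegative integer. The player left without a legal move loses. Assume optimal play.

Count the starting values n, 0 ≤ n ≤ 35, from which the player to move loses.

14

Build the W/L table. Terminal = L. A non-terminal position is W if it has a move to some L; otherwise it is L.
n=0: no move → L
n=1: W (go to 0, an L position)
n=2: L (sole option 1(W) is W)
n=3: W (go to 2, an L position)
n=4: W (go to 2, an L position)
n=5: L (sole option 4(W) is W)
n=6: W (go to 2, an L position)
n=7: L (sole option 6(W) is W)
n=8: W (go to 7, an L position)
n=9: L (options 3(W), 6(W), 8(W) are all W)
n=10: W (go to 5, an L position)
n=11: L (sole option 10(W) is W)
n=12: W (go to 9, an L position)
n=13: L (sole option 12(W) is W)
n=14: W (go to 7, an L position)
n=15: W (go to 5, an L position)
n=16: L (options 8(W), 12(W), 14(W), 15(W) are all W)
n=17: W (go to 16, an L position)
n=18: W (go to 9, an L position)
n=19: L (sole option 18(W) is W)
n=20: W (go to 16, an L position)
n=21: W (go to 7, an L position)
n=22: W (go to 11, an L position)
n=23: L (sole option 22(W) is W)
n=24: W (go to 16, an L position)
n=25: L (options 20(W), 24(W) are all W)
n=26: W (go to 13, an L position)
n=27: W (go to 9, an L position)
n=28: L (options 14(W), 21(W), 24(W), 26(W), 27(W) are all W)
n=29: W (go to 28, an L position)
n=30: W (go to 25, an L position)
n=31: L (sole option 30(W) is W)
n=32: W (go to 16, an L position)
n=33: W (go to 11, an L position)
n=34: L (options 17(W), 32(W), 33(W) are all W)
n=35: W (go to 28, an L position)
L entries with 0 ≤ n ≤ 35: n = 0, 2, 5, 7, 9, 11, 13, 16, 19, 23, 25, 28, 31, 34; that makes 14.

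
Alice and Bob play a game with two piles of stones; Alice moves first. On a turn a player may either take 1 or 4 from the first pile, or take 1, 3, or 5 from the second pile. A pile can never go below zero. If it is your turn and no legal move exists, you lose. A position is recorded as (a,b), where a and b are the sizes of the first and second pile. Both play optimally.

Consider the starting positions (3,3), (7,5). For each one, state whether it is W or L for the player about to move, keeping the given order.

(3,3): L, (7,5): W

Positions with no move are L. A position that does have a move is losing for the player to move precisely when every available move leads to a winning position for the opponent. Fill in the labels:
No move ever increases a pile, so every position that can arise here has a ≤ 7 and b ≤ 5; it is enough to label the cells with 0 ≤ a ≤ 7 and 0 ≤ b ≤ 5.
Every move lowers a or b (never raises either), so fill the grid row by row in increasing a, and left to right within a row: each cell's successors are then already labelled.
      b=0  b=1  b=2  b=3  b=4  b=5
a=0:    L    W    L    W    L    W
a=1:    W    L    W    L    W    L
a=2:    L    W    L    W    L    W
a=3:    W    L    W    L    W    L
a=4:    W    W    W    W    W    W
a=5:    L    W    L    W    L    W
a=6:    W    L    W    L    W    L
a=7:    L    W    L    W    L    W
Cells with no legal move (terminal, hence L): (0,0).
The remaining L cells, each justified by listing all of its moves:
(0,2): L (sole option (0,1)(W) is W)
(0,4): L (options (0,3)(W), (0,1)(W) are all W)
(1,1): L (options (0,1)(W), (1,0)(W) are all W)
(1,3): L (options (0,3)(W), (1,2)(W), (1,0)(W) are all W)
(1,5): L (options (0,5)(W), (1,4)(W), (1,2)(W), (1,0)(W) are all W)
(2,0): L (sole option (1,0)(W) is W)
(2,2): L (options (1,2)(W), (2,1)(W) are all W)
(2,4): L (options (1,4)(W), (2,3)(W), (2,1)(W) are all W)
(3,1): L (options (2,1)(W), (3,0)(W) are all W)
(3,3): L (options (2,3)(W), (3,2)(W), (3,0)(W) are all W)
(3,5): L (options (2,5)(W), (3,4)(W), (3,2)(W), (3,0)(W) are all W)
(5,0): L (options (4,0)(W), (1,0)(W) are all W)
(5,2): L (options (4,2)(W), (1,2)(W), (5,1)(W) are all W)
(5,4): L (options (4,4)(W), (1,4)(W), (5,3)(W), (5,1)(W) are all W)
(6,1): L (options (5,1)(W), (2,1)(W), (6,0)(W) are all W)
(6,3): L (options (5,3)(W), (2,3)(W), (6,2)(W), (6,0)(W) are all W)
(6,5): L (options (5,5)(W), (2,5)(W), (6,4)(W), (6,2)(W), (6,0)(W) are all W)
(7,0): L (options (6,0)(W), (3,0)(W) are all W)
(7,2): L (options (6,2)(W), (3,2)(W), (7,1)(W) are all W)
(7,4): L (options (6,4)(W), (3,4)(W), (7,3)(W), (7,1)(W) are all W)
Every other cell has at least one move into one of the L cells above, so it is W.
(3,3): one of the L cells justified above, so L
(7,5): the move to (6,5) reaches an L cell, so W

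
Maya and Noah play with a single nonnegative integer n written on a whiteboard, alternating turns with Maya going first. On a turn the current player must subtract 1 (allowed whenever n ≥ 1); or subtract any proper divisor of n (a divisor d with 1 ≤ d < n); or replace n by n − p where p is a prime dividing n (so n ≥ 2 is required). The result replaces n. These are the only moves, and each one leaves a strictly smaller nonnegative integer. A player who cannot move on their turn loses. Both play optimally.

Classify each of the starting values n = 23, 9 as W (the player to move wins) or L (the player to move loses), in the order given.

Compute win/loss labels from the base case upward. A position with no move is L. Any other position is W if it can reach an L in one move, else L.
n=0: no move → L
n=1: reaches L-position 0 → W
n=2: reaches L-position 0 → W
n=3: reaches L-position 0 → W
n=4: only reaches 2(W), 3(W), all W → L
n=5: reaches L-position 0 → W
n=6: reaches L-position 4 → W
n=7: reaches L-position 0 → W
n=8: reaches L-position 4 → W
n=9: only reaches 6(W), 8(W), all W → L
n=10: reaches L-position 9 → W
n=11: reaches L-position 0 → W
n=12: reaches L-position 9 → W
n=13: reaches L-position 0 → W
n=14: only reaches 7(W), 12(W), 13(W), all W → L
n=15: reaches L-position 14 → W
n=16: reaches L-position 14 → W
n=17: reaches L-position 0 → W
n=18: reaches L-position 9 → W
n=19: reaches L-position 0 → W
n=20: only reaches 10(W), 15(W), 16(W), 18(W), 19(W), all W → L
n=21: reaches L-position 14 → W
n=22: reaches L-position 20 → W
n=23: reaches L-position 0 → W

23: W, 9: L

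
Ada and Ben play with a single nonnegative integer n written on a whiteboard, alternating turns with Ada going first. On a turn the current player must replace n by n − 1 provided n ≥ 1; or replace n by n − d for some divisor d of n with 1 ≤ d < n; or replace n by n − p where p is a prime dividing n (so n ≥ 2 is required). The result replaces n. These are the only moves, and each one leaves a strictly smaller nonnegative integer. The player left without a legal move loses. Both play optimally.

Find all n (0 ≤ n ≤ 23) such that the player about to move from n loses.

Compute win/loss labels from the base case upward. A position with no move is L. Any other position is W if it can reach an L in one move, else L.
n=0: no move → L
n=1: reaches L-position 0 → W
n=2: reaches L-position 0 → W
n=3: reaches L-position 0 → W
n=4: only reaches 2(W), 3(W), all W → L
n=5: reaches L-position 0 → W
n=6: reaches L-position 4 → W
n=7: reaches L-position 0 → W
n=8: reaches L-position 4 → W
n=9: only reaches 6(W), 8(W), all W → L
n=10: reaches L-position 9 → W
n=11: reaches L-position 0 → W
n=12: reaches L-position 9 → W
n=13: reaches L-position 0 → W
n=14: only reaches 7(W), 12(W), 13(W), all W → L
n=15: reaches L-position 14 → W
n=16: reaches L-position 14 → W
n=17: reaches L-position 0 → W
n=18: reaches L-position 9 → W
n=19: reaches L-position 0 → W
n=20: only reaches 10(W), 15(W), 16(W), 18(W), 19(W), all W → L
n=21: reaches L-position 14 → W
n=22: reaches L-position 20 → W
n=23: reaches L-position 0 → W
Reading off the rows marked L gives the requested list; there are 5 such values of n.

0, 4, 9, 14, 20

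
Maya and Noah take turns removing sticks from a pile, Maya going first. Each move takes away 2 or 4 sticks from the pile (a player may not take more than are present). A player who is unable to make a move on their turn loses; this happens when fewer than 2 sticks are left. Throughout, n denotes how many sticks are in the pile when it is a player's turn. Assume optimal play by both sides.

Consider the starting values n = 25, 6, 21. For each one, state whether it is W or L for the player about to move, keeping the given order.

Classify positions by backward induction: terminal positions (no move available) are L. From any other position, the mover wins iff some move reaches an L.
n=0: no move → L
n=1: no move → L
n=2: reaches L-position 0 → W
n=3: reaches L-position 1 → W
n=4: reaches L-position 0 → W
n=5: reaches L-position 1 → W
n=6: only reaches 4(W), 2(W), all W → L
n=7: only reaches 5(W), 3(W), all W → L
n=8: reaches L-position 6 → W
n=9: reaches L-position 7 → W
n=10: reaches L-position 6 → W
n=11: reaches L-position 7 → W
n=12: only reaches 10(W), 8(W), all W → L
n=13: only reaches 11(W), 9(W), all W → L
n=14: reaches L-position 12 → W
n=15: reaches L-position 13 → W
n=16: reaches L-position 12 → W
n=17: reaches L-position 13 → W
n=18: only reaches 16(W), 14(W), all W → L
n=19: only reaches 17(W), 15(W), all W → L
n=20: reaches L-position 18 → W
n=21: reaches L-position 19 → W
n=22: reaches L-position 18 → W
n=23: reaches L-position 19 → W
n=24: only reaches 22(W), 20(W), all W → L
n=25: only reaches 23(W), 21(W), all W → L

25: L, 6: L, 21: W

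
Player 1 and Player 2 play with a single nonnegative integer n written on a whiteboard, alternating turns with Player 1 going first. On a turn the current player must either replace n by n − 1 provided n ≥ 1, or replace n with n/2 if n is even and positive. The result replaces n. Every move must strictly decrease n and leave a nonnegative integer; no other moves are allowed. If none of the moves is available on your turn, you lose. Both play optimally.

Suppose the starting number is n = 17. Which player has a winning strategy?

Player 2 wins.

Classify positions by backward induction: terminal positions (no move available) are L. From any other position, the mover wins iff some move reaches an L.
n=0: no move → L
n=1: →0(L), so W
n=2: →1(W) only, which is W, so L
n=3: →2(L), so W
n=4: →2(L), so W
n=5: →4(W) only, which is W, so L
n=6: →5(L), so W
n=7: →6(W) only, which is W, so L
n=8: →7(L), so W
n=9: →8(W) only, which is W, so L
n=10: →5(L), so W
n=11: →10(W) only, which is W, so L
n=12: →11(L), so W
n=13: →12(W) only, which is W, so L
n=14: →7(L), so W
n=15: →14(W) only, which is W, so L
n=16: →15(L), so W
n=17: →16(W) only, which is W, so L
Every move from 17 reaches a W position, so the mover loses.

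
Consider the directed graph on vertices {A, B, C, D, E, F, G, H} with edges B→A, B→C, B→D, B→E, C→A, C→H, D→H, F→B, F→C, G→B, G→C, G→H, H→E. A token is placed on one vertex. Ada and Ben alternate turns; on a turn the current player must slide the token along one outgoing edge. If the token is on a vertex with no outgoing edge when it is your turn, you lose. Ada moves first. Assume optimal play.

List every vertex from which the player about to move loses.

A, D, E, F, G

Positions with no move are L. A position that does have a move is losing for the player to move precisely when every available move leads to a winning position for the opponent. Fill in the labels:
Every edge goes from a vertex to one that appears earlier in the order E, A, H, C, D, B, G, F, so processing vertices in that order labels each vertex after all of its successors.
E: no outgoing edge → L
A: no outgoing edge → L
H: →E(L), so W
C: →A(L), so W
D: →H(W) only, which is W, so L
B: →D(L), so W
G: →B(W), C(W), H(W) — all W, so L
F: →B(W), C(W) — all W, so L
The losing starting vertices are exactly the entries labelled L in this table (5 of them).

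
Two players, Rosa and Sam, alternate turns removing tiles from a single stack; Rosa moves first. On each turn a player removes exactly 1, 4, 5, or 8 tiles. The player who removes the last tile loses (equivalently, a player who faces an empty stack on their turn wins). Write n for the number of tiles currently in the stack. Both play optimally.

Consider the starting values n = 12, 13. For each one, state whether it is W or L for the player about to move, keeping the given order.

12: L, 13: W

Label each position W (a win for the player to move) or L (a loss). A position with no legal move is W; any other position is W exactly when some move reaches an L, and L when every move reaches a W.
n=0: no move; the opponent has just taken the last tile and therefore loses → W
n=1: →0(W) only, which is W, so L
n=2: →1(L), so W
n=3: →2(W) only, which is W, so L
n=4: →3(L), so W
n=5: →1(L), so W
n=6: →1(L), so W
n=7: →3(L), so W
n=8: →3(L), so W
n=9: →1(L), so W
n=10: →9(W), 6(W), 5(W), 2(W) — all W, so L
n=11: →10(L), so W
n=12: →11(W), 8(W), 7(W), 4(W) — all W, so L
n=13: →12(L), so W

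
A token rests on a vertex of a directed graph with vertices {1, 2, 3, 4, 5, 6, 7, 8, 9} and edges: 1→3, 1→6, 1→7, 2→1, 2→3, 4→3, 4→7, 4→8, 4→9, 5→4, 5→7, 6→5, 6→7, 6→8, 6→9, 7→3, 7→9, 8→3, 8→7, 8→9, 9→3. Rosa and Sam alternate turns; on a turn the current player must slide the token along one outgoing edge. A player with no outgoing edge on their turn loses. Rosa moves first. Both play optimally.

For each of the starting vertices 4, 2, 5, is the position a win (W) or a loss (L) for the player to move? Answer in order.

Classify positions by backward induction: terminal positions (no move available) are L. From any other position, the mover wins iff some move reaches an L.
Every edge goes from a vertex to one that appears earlier in the order 3, 9, 7, 8, 4, 5, 6, 1, 2, so processing vertices in that order labels each vertex after all of its successors.
3: no outgoing edge → L
9: W (go to 3, an L position)
7: W (go to 3, an L position)
8: W (go to 3, an L position)
4: W (go to 3, an L position)
5: L (options 4(W), 7(W) are all W)
6: W (go to 5, an L position)
1: W (go to 3, an L position)
2: W (go to 3, an L position)

4: W, 2: W, 5: L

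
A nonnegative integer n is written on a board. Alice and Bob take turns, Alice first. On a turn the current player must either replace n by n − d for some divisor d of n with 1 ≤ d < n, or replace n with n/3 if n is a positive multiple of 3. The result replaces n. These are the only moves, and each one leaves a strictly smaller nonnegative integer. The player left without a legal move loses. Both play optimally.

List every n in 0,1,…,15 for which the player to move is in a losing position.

Label each position W (a win for the player to move) or L (a loss). A position with no legal move is L; any other position is W exactly when some move reaches an L, and L when every move reaches a W.
n=0: no move → L
n=1: no move → L
n=2: can move to 1, which is L ⇒ W
n=3: can move to 1, which is L ⇒ W
n=4: moves to 2(W), 3(W); every one is W ⇒ L
n=5: can move to 4, which is L ⇒ W
n=6: can move to 4, which is L ⇒ W
n=7: the only move is to 6(W), a W ⇒ L
n=8: can move to 4, which is L ⇒ W
n=9: moves to 3(W), 6(W), 8(W); every one is W ⇒ L
n=10: can move to 9, which is L ⇒ W
n=11: the only move is to 10(W), a W ⇒ L
n=12: can move to 4, which is L ⇒ W
n=13: the only move is to 12(W), a W ⇒ L
n=14: can move to 7, which is L ⇒ W
n=15: moves to 5(W), 10(W), 12(W), 14(W); every one is W ⇒ L
The losing starting values of n are exactly the entries labelled L in this table (8 of them).

0, 1, 4, 7, 9, 11, 13, 15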